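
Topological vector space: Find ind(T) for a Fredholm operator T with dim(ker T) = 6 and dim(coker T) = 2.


The Fredholm index is defined as ind(T) = dim(ker T) - dim(coker T)
= 6 - 2
= 4

4


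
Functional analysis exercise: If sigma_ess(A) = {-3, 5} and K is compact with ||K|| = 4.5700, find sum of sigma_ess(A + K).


By Weyl's theorem, the essential spectrum is invariant under compact perturbations.
sigma_ess(A + K) = sigma_ess(A) = {-3, 5}
Sum = -3 + 5 = 2

2


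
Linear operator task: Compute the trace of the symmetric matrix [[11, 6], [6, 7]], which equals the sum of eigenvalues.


For a self-adjoint (symmetric) matrix, the eigenvalues are real.
The sum of eigenvalues equals the trace of the matrix.
trace = 11 + 7 = 18

18


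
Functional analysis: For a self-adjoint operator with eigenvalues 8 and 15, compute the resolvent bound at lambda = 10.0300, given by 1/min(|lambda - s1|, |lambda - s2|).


dist(10.0300, {8, 15}) = min(|10.0300 - 8|, |10.0300 - 15|)
= min(2.0300, 4.9700) = 2.0300
Resolvent bound = 1/2.0300 = 0.4926

0.4926


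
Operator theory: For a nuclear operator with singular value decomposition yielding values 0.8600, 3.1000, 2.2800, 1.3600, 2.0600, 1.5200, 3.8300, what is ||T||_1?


The nuclear norm is the sum of all singular values.
||T||_1 = 0.8600 + 3.1000 + 2.2800 + 1.3600 + 2.0600 + 1.5200 + 3.8300
= 15.0100

15.0100


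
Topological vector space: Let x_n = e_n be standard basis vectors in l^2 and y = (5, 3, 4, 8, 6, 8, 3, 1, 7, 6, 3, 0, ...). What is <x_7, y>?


x_7 = e_7 is the standard basis vector with 1 in position 7.
<x_7, y> = y_7 = 3
As n -> infinity, <x_n, y> -> 0, confirming weak convergence of (x_n) to 0.

3


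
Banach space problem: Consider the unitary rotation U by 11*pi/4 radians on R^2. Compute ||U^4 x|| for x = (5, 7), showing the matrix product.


U is a rotation by theta = 11*pi/4
U^4 = rotation by 4*theta = 44*pi/4 = 4*pi/4 (mod 2*pi)
cos(4*pi/4) = -1.0000, sin(4*pi/4) = 0.0000
U^4 x = (-1.0000 * 5 - 0.0000 * 7, 0.0000 * 5 + -1.0000 * 7)
= (-5.0000, -7.0000)
||U^4 x|| = sqrt((-5.0000)^2 + (-7.0000)^2) = sqrt(74.0000) = 8.6023

8.6023


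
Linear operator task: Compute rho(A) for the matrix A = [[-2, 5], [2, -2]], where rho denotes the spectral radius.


For a 2x2 matrix, eigenvalues satisfy lambda^2 - (trace)*lambda + det = 0
trace = -2 + -2 = -4
det = -2*-2 - 5*2 = -6
discriminant = (-4)^2 - 4*(-6) = 40
spectral radius = max |eigenvalue| = 5.1623

5.1623


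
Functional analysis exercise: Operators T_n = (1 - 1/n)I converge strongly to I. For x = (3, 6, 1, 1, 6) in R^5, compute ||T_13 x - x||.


T_13 x - x = (1 - 1/13)x - x = -x/13
||x|| = sqrt(83) = 9.1104
||T_13 x - x|| = ||x||/13 = 9.1104/13 = 0.7008

0.7008


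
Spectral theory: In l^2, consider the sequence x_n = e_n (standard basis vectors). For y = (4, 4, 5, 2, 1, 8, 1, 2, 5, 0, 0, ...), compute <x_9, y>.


x_9 = e_9 is the standard basis vector with 1 in position 9.
<x_9, y> = y_9 = 5
As n -> infinity, <x_n, y> -> 0, confirming weak convergence of (x_n) to 0.

5


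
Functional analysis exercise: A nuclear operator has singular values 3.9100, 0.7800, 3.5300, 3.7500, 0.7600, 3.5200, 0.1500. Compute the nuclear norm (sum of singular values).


The nuclear norm is the sum of all singular values.
||T||_1 = 3.9100 + 0.7800 + 3.5300 + 3.7500 + 0.7600 + 3.5200 + 0.1500
= 16.4000

16.4000


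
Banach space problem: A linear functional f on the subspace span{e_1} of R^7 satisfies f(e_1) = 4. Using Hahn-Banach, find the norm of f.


The norm of f is given by ||f|| = sup_{||x||=1} |f(x)|.
On span{e_1}, ||e_1|| = 1, so ||f|| = |f(e_1)| / ||e_1||
= |4| / 1 = 4.0000

4.0000


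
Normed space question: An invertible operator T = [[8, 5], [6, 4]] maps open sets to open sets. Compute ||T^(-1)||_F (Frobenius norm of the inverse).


det(T) = 8*4 - 5*6 = 2
T^(-1) = (1/2) * [[4, -5], [-6, 8]] = [[2.0000, -2.5000], [-3.0000, 4.0000]]
||T^(-1)||_F^2 = 2.0000^2 + (-2.5000)^2 + (-3.0000)^2 + 4.0000^2 = 35.2500
||T^(-1)||_F = sqrt(35.2500) = 5.9372

5.9372


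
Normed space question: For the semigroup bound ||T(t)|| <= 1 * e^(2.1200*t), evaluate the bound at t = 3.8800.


||T(3.8800)|| <= 1 * exp(2.1200 * 3.8800)
= 1 * exp(8.2256)
= 1 * 3735.3619
= 3735.3619

3735.3619


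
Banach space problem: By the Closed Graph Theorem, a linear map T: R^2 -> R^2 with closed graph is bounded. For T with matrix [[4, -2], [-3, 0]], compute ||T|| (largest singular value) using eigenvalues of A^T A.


A^T A = [[25, -8], [-8, 4]]
trace(A^T A) = 29, det(A^T A) = 36
discriminant = 29^2 - 4*36 = 697
Largest eigenvalue of A^T A = (trace + sqrt(disc))/2 = 27.7004
||T|| = sqrt(27.7004) = 5.2631

5.2631


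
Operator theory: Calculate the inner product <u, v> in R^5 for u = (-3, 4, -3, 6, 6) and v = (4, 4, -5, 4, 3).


Computing the standard inner product <u, v> = sum u_i * v_i
= -3*4 + 4*4 + -3*-5 + 6*4 + 6*3
= -12 + 16 + 15 + 24 + 18
= 61

61


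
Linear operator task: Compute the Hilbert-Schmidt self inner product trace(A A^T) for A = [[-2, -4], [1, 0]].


trace(A * A^T) = sum of squares of all entries
= (-2)^2 + (-4)^2 + 1^2 + 0^2
= 4 + 16 + 1 + 0
= 21

21


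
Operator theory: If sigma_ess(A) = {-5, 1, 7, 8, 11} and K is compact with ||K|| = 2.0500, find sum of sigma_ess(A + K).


By Weyl's theorem, the essential spectrum is invariant under compact perturbations.
sigma_ess(A + K) = sigma_ess(A) = {-5, 1, 7, 8, 11}
Sum = -5 + 1 + 7 + 8 + 11 = 22

22


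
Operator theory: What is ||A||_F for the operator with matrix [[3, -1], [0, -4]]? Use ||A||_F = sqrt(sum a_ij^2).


||A||_F^2 = sum a_ij^2
= 3^2 + (-1)^2 + 0^2 + (-4)^2
= 9 + 1 + 0 + 16 = 26
||A||_F = sqrt(26) = 5.0990

5.0990


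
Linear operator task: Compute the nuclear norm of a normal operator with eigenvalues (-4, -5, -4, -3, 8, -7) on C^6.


For a normal operator, singular values equal |eigenvalues|.
Trace norm = sum |lambda_i| = 4 + 5 + 4 + 3 + 8 + 7
= 31

31


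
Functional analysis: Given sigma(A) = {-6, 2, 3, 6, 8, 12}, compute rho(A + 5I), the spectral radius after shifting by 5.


Spectrum of A + 5I = {-1, 7, 8, 11, 13, 17}
Spectral radius = max |lambda| over the shifted spectrum
= max(1, 7, 8, 11, 13, 17) = 17

17


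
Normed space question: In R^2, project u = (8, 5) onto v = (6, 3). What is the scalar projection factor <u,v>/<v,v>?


Computing <u,v> = 8*6 + 5*3 = 63
Computing <v,v> = 6^2 + 3^2 = 45
Projection coefficient = 63/45 = 1.4000

1.4000


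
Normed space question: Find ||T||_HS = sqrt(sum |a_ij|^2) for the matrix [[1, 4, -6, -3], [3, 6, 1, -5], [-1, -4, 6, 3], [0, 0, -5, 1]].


The Hilbert-Schmidt norm is sqrt(sum of squares of all entries).
Sum of squares = 1^2 + 4^2 + (-6)^2 + (-3)^2 + 3^2 + 6^2 + 1^2 + (-5)^2 + (-1)^2 + (-4)^2 + 6^2 + 3^2 + 0^2 + 0^2 + (-5)^2 + 1^2
= 1 + 16 + 36 + 9 + 9 + 36 + 1 + 25 + 1 + 16 + 36 + 9 + 0 + 0 + 25 + 1 = 221
||T||_HS = sqrt(221) = 14.8661

14.8661


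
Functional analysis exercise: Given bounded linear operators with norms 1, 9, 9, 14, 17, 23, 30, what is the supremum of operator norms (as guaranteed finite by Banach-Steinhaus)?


By the Uniform Boundedness Principle, the supremum of norms is finite.
sup_k ||T_k|| = max(1, 9, 9, 14, 17, 23, 30) = 30

30


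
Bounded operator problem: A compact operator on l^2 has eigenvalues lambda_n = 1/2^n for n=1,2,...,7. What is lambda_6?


The eigenvalue formula gives lambda_6 = 1/2^6
= 1/64
= 0.0156

0.0156


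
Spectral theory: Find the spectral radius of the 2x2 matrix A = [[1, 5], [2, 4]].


For a 2x2 matrix, eigenvalues satisfy lambda^2 - (trace)*lambda + det = 0
trace = 1 + 4 = 5
det = 1*4 - 5*2 = -6
discriminant = 5^2 - 4*(-6) = 49
spectral radius = max |eigenvalue| = 6.0000

6.0000


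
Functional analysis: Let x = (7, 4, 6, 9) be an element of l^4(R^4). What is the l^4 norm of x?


The l^4 norm = (sum |x_i|^4)^(1/4)
Sum of 4th powers = 2401 + 256 + 1296 + 6561 = 10514
||x||_4 = (10514)^(1/4) = 10.1261

10.1261


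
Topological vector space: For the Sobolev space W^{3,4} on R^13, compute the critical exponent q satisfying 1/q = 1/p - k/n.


Using the Sobolev embedding formula: 1/q = 1/p - k/n
1/q = 1/4 - 3/13 = 1/52
q = 1/(1/52) = 52

52.0000


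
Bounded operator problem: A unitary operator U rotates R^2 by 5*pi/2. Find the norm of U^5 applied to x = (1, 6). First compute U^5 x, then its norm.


U is a rotation by theta = 5*pi/2
U^5 = rotation by 5*theta = 25*pi/2 = 1*pi/2 (mod 2*pi)
cos(1*pi/2) = 0.0000, sin(1*pi/2) = 1.0000
U^5 x = (0.0000 * 1 - 1.0000 * 6, 1.0000 * 1 + 0.0000 * 6)
= (-6.0000, 1.0000)
||U^5 x|| = sqrt((-6.0000)^2 + 1.0000^2) = sqrt(37.0000) = 6.0828

6.0828


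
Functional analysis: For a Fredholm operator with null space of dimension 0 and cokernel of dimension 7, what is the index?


The Fredholm index is defined as ind(T) = dim(ker T) - dim(coker T)
= 0 - 7
= -7

-7


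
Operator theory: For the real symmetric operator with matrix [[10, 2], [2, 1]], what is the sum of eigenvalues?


For a self-adjoint (symmetric) matrix, the eigenvalues are real.
The sum of eigenvalues equals the trace of the matrix.
trace = 10 + 1 = 11

11


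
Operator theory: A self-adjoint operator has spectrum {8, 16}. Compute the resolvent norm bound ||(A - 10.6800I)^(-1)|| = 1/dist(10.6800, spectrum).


dist(10.6800, {8, 16}) = min(|10.6800 - 8|, |10.6800 - 16|)
= min(2.6800, 5.3200) = 2.6800
Resolvent bound = 1/2.6800 = 0.3731

0.3731


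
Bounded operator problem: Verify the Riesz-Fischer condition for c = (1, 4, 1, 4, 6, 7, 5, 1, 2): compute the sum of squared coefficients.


sum |c_n|^2 = 1^2 + 4^2 + 1^2 + 4^2 + 6^2 + 7^2 + 5^2 + 1^2 + 2^2
= 1 + 16 + 1 + 16 + 36 + 49 + 25 + 1 + 4
= 149

149


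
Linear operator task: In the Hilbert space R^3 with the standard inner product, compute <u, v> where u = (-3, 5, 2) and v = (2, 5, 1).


Computing the standard inner product <u, v> = sum u_i * v_i
= -3*2 + 5*5 + 2*1
= -6 + 25 + 2
= 21

21


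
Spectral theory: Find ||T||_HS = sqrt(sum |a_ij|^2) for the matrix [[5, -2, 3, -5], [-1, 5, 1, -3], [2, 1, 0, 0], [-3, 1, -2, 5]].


The Hilbert-Schmidt norm is sqrt(sum of squares of all entries).
Sum of squares = 5^2 + (-2)^2 + 3^2 + (-5)^2 + (-1)^2 + 5^2 + 1^2 + (-3)^2 + 2^2 + 1^2 + 0^2 + 0^2 + (-3)^2 + 1^2 + (-2)^2 + 5^2
= 25 + 4 + 9 + 25 + 1 + 25 + 1 + 9 + 4 + 1 + 0 + 0 + 9 + 1 + 4 + 25 = 143
||T||_HS = sqrt(143) = 11.9583

11.9583


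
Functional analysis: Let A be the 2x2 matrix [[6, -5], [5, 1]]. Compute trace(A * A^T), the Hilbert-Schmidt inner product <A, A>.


trace(A * A^T) = sum of squares of all entries
= 6^2 + (-5)^2 + 5^2 + 1^2
= 36 + 25 + 25 + 1
= 87

87


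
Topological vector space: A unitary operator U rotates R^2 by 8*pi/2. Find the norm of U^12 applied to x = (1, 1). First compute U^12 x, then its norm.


U is a rotation by theta = 8*pi/2
U^12 = rotation by 12*theta = 96*pi/2 = 0*pi/2 (mod 2*pi)
cos(0*pi/2) = 1.0000, sin(0*pi/2) = 0.0000
U^12 x = (1.0000 * 1 - 0.0000 * 1, 0.0000 * 1 + 1.0000 * 1)
= (1.0000, 1.0000)
||U^12 x|| = sqrt(1.0000^2 + 1.0000^2) = sqrt(2.0000) = 1.4142

1.4142


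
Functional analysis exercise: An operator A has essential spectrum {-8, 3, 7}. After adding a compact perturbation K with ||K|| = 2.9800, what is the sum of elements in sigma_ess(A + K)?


By Weyl's theorem, the essential spectrum is invariant under compact perturbations.
sigma_ess(A + K) = sigma_ess(A) = {-8, 3, 7}
Sum = -8 + 3 + 7 = 2

2


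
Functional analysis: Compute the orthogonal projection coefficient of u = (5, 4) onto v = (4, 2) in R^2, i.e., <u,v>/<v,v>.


Computing <u,v> = 5*4 + 4*2 = 28
Computing <v,v> = 4^2 + 2^2 = 20
Projection coefficient = 28/20 = 1.4000

1.4000


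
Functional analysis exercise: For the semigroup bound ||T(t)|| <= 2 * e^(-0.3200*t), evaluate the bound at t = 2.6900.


||T(2.6900)|| <= 2 * exp(-0.3200 * 2.6900)
= 2 * exp(-0.8608)
= 2 * 0.4228
= 0.8456

0.8456


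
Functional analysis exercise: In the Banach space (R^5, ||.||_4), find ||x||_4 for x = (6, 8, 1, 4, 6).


The l^4 norm = (sum |x_i|^4)^(1/4)
Sum of 4th powers = 1296 + 4096 + 1 + 256 + 1296 = 6945
||x||_4 = (6945)^(1/4) = 9.1289

9.1289


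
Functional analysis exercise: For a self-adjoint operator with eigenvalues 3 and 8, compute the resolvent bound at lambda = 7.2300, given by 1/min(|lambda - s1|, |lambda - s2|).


dist(7.2300, {3, 8}) = min(|7.2300 - 3|, |7.2300 - 8|)
= min(4.2300, 0.7700) = 0.7700
Resolvent bound = 1/0.7700 = 1.2987

1.2987


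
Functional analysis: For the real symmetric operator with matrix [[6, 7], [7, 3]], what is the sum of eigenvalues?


For a self-adjoint (symmetric) matrix, the eigenvalues are real.
The sum of eigenvalues equals the trace of the matrix.
trace = 6 + 3 = 9

9


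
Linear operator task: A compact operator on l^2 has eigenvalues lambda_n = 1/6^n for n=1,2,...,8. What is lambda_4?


The eigenvalue formula gives lambda_4 = 1/6^4
= 1/1296
= 7.7160e-04

7.7160e-04


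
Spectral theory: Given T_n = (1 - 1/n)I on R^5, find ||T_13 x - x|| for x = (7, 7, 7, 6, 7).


T_13 x - x = (1 - 1/13)x - x = -x/13
||x|| = sqrt(232) = 15.2315
||T_13 x - x|| = ||x||/13 = 15.2315/13 = 1.1717

1.1717


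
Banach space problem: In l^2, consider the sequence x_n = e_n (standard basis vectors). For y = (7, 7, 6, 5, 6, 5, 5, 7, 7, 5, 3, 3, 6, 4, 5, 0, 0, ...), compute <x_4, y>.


x_4 = e_4 is the standard basis vector with 1 in position 4.
<x_4, y> = y_4 = 5
As n -> infinity, <x_n, y> -> 0, confirming weak convergence of (x_n) to 0.

5


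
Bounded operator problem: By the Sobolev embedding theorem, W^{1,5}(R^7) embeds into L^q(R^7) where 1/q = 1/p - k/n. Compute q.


Using the Sobolev embedding formula: 1/q = 1/p - k/n
1/q = 1/5 - 1/7 = 2/35
q = 1/(2/35) = 35/2 = 17.5000

17.5000


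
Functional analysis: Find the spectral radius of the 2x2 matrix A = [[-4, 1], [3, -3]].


For a 2x2 matrix, eigenvalues satisfy lambda^2 - (trace)*lambda + det = 0
trace = -4 + -3 = -7
det = -4*-3 - 1*3 = 9
discriminant = (-7)^2 - 4*(9) = 13
spectral radius = max |eigenvalue| = 5.3028

5.3028


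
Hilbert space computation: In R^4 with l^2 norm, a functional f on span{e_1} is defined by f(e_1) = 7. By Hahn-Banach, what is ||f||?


The norm of f is given by ||f|| = sup_{||x||=1} |f(x)|.
On span{e_1}, ||e_1|| = 1, so ||f|| = |f(e_1)| / ||e_1||
= |7| / 1 = 7.0000

7.0000


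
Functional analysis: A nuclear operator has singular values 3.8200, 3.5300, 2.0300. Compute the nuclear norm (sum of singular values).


The nuclear norm is the sum of all singular values.
||T||_1 = 3.8200 + 3.5300 + 2.0300
= 9.3800

9.3800


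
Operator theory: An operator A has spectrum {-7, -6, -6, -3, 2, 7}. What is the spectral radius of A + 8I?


Spectrum of A + 8I = {1, 2, 2, 5, 10, 15}
Spectral radius = max |lambda| over the shifted spectrum
= max(1, 2, 2, 5, 10, 15) = 15

15


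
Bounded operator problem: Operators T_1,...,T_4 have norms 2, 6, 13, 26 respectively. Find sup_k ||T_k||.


By the Uniform Boundedness Principle, the supremum of norms is finite.
sup_k ||T_k|| = max(2, 6, 13, 26) = 26

26


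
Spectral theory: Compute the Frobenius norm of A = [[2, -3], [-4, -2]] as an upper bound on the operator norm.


||A||_F^2 = sum a_ij^2
= 2^2 + (-3)^2 + (-4)^2 + (-2)^2
= 4 + 9 + 16 + 4 = 33
||A||_F = sqrt(33) = 5.7446

5.7446


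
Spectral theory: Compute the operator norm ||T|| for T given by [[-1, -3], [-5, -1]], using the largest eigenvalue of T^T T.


A^T A = [[26, 8], [8, 10]]
trace(A^T A) = 36, det(A^T A) = 196
discriminant = 36^2 - 4*196 = 512
Largest eigenvalue of A^T A = (trace + sqrt(disc))/2 = 29.3137
||T|| = sqrt(29.3137) = 5.4142

5.4142


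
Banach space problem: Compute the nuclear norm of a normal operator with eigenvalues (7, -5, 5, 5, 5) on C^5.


For a normal operator, singular values equal |eigenvalues|.
Trace norm = sum |lambda_i| = 7 + 5 + 5 + 5 + 5
= 27

27


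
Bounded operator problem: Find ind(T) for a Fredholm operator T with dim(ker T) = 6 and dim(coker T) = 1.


The Fredholm index is defined as ind(T) = dim(ker T) - dim(coker T)
= 6 - 1
= 5

5


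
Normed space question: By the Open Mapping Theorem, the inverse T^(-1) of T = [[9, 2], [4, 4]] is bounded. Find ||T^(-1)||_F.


det(T) = 9*4 - 2*4 = 28
T^(-1) = (1/28) * [[4, -2], [-4, 9]] = [[0.1429, -0.0714], [-0.1429, 0.3214]]
||T^(-1)||_F^2 = 0.1429^2 + (-0.0714)^2 + (-0.1429)^2 + 0.3214^2 = 0.1492
||T^(-1)||_F = sqrt(0.1492) = 0.3863

0.3863


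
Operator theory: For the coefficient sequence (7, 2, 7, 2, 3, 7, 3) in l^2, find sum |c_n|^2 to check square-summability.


sum |c_n|^2 = 7^2 + 2^2 + 7^2 + 2^2 + 3^2 + 7^2 + 3^2
= 49 + 4 + 49 + 4 + 9 + 49 + 9
= 173

173


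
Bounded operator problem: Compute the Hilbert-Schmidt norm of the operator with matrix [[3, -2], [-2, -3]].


The Hilbert-Schmidt norm is sqrt(sum of squares of all entries).
Sum of squares = 3^2 + (-2)^2 + (-2)^2 + (-3)^2
= 9 + 4 + 4 + 9 = 26
||T||_HS = sqrt(26) = 5.0990

5.0990


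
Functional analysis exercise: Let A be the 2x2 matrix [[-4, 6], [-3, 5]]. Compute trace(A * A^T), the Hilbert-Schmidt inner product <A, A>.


trace(A * A^T) = sum of squares of all entries
= (-4)^2 + 6^2 + (-3)^2 + 5^2
= 16 + 36 + 9 + 25
= 86

86


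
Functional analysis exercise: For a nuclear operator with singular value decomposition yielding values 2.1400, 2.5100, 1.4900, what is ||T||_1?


The nuclear norm is the sum of all singular values.
||T||_1 = 2.1400 + 2.5100 + 1.4900
= 6.1400

6.1400


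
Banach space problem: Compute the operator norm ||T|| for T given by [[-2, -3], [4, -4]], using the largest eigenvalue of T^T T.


A^T A = [[20, -10], [-10, 25]]
trace(A^T A) = 45, det(A^T A) = 400
discriminant = 45^2 - 4*400 = 425
Largest eigenvalue of A^T A = (trace + sqrt(disc))/2 = 32.8078
||T|| = sqrt(32.8078) = 5.7278

5.7278


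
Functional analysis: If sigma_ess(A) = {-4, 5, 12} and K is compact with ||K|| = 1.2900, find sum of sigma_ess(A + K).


By Weyl's theorem, the essential spectrum is invariant under compact perturbations.
sigma_ess(A + K) = sigma_ess(A) = {-4, 5, 12}
Sum = -4 + 5 + 12 = 13

13


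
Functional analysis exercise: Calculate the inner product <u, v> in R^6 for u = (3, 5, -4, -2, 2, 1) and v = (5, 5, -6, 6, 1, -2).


Computing the standard inner product <u, v> = sum u_i * v_i
= 3*5 + 5*5 + -4*-6 + -2*6 + 2*1 + 1*-2
= 15 + 25 + 24 + -12 + 2 + -2
= 52

52


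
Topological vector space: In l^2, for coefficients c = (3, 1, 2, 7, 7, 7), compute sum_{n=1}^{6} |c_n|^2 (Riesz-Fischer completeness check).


sum |c_n|^2 = 3^2 + 1^2 + 2^2 + 7^2 + 7^2 + 7^2
= 9 + 1 + 4 + 49 + 49 + 49
= 161

161


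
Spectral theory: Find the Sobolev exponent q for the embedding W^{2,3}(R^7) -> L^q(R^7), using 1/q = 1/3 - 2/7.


Using the Sobolev embedding formula: 1/q = 1/p - k/n
1/q = 1/3 - 2/7 = 1/21
q = 1/(1/21) = 21

21.0000


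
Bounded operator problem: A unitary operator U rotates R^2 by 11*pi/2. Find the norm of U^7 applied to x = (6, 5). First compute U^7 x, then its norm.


U is a rotation by theta = 11*pi/2
U^7 = rotation by 7*theta = 77*pi/2 = 1*pi/2 (mod 2*pi)
cos(1*pi/2) = 0.0000, sin(1*pi/2) = 1.0000
U^7 x = (0.0000 * 6 - 1.0000 * 5, 1.0000 * 6 + 0.0000 * 5)
= (-5.0000, 6.0000)
||U^7 x|| = sqrt((-5.0000)^2 + 6.0000^2) = sqrt(61.0000) = 7.8102

7.8102


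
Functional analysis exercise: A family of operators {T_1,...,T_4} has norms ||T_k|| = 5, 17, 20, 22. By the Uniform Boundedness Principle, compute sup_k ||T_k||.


By the Uniform Boundedness Principle, the supremum of norms is finite.
sup_k ||T_k|| = max(5, 17, 20, 22) = 22

22


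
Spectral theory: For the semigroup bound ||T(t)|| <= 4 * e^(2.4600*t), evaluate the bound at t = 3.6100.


||T(3.6100)|| <= 4 * exp(2.4600 * 3.6100)
= 4 * exp(8.8806)
= 4 * 7191.1041
= 28764.4164

28764.4164


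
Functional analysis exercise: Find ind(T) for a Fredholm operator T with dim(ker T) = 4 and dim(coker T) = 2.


The Fredholm index is defined as ind(T) = dim(ker T) - dim(coker T)
= 4 - 2
= 2

2


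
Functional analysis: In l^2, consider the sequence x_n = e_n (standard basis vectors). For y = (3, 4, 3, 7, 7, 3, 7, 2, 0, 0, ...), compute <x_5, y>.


x_5 = e_5 is the standard basis vector with 1 in position 5.
<x_5, y> = y_5 = 7
As n -> infinity, <x_n, y> -> 0, confirming weak convergence of (x_n) to 0.

7


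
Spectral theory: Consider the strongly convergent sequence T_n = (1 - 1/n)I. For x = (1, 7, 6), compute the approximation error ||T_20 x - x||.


T_20 x - x = (1 - 1/20)x - x = -x/20
||x|| = sqrt(86) = 9.2736
||T_20 x - x|| = ||x||/20 = 9.2736/20 = 0.4637

0.4637


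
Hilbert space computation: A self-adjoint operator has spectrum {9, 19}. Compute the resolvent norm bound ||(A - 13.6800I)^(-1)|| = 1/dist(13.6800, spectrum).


dist(13.6800, {9, 19}) = min(|13.6800 - 9|, |13.6800 - 19|)
= min(4.6800, 5.3200) = 4.6800
Resolvent bound = 1/4.6800 = 0.2137

0.2137


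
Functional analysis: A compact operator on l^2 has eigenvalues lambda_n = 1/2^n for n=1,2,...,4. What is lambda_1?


The eigenvalue formula gives lambda_1 = 1/2^1
= 1/2
= 0.5000

0.5000


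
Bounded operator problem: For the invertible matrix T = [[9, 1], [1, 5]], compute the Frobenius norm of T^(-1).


det(T) = 9*5 - 1*1 = 44
T^(-1) = (1/44) * [[5, -1], [-1, 9]] = [[0.1136, -0.0227], [-0.0227, 0.2045]]
||T^(-1)||_F^2 = 0.1136^2 + (-0.0227)^2 + (-0.0227)^2 + 0.2045^2 = 0.0558
||T^(-1)||_F = sqrt(0.0558) = 0.2362

0.2362


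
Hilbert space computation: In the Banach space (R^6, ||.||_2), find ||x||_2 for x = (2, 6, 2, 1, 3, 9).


The l^2 norm = (sum |x_i|^2)^(1/2)
Sum of 2th powers = 4 + 36 + 4 + 1 + 9 + 81 = 135
||x||_2 = (135)^(1/2) = 11.6190

11.6190


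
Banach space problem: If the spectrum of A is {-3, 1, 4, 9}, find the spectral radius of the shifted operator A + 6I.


Spectrum of A + 6I = {3, 7, 10, 15}
Spectral radius = max |lambda| over the shifted spectrum
= max(3, 7, 10, 15) = 15

15


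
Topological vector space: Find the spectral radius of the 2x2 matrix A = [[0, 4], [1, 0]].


For a 2x2 matrix, eigenvalues satisfy lambda^2 - (trace)*lambda + det = 0
trace = 0 + 0 = 0
det = 0*0 - 4*1 = -4
discriminant = 0^2 - 4*(-4) = 16
spectral radius = max |eigenvalue| = 2.0000

2.0000


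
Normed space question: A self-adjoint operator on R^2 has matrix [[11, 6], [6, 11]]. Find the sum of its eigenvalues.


For a self-adjoint (symmetric) matrix, the eigenvalues are real.
The sum of eigenvalues equals the trace of the matrix.
trace = 11 + 11 = 22

22


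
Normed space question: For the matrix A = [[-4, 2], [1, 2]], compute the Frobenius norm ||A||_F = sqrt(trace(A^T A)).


||A||_F^2 = sum a_ij^2
= (-4)^2 + 2^2 + 1^2 + 2^2
= 16 + 4 + 1 + 4 = 25
||A||_F = sqrt(25) = 5.0000

5.0000


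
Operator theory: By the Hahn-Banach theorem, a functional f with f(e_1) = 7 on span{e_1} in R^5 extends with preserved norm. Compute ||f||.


The norm of f is given by ||f|| = sup_{||x||=1} |f(x)|.
On span{e_1}, ||e_1|| = 1, so ||f|| = |f(e_1)| / ||e_1||
= |7| / 1 = 7.0000

7.0000


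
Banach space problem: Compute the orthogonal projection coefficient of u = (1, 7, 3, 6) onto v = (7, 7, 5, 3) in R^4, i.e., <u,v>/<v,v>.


Computing <u,v> = 1*7 + 7*7 + 3*5 + 6*3 = 89
Computing <v,v> = 7^2 + 7^2 + 5^2 + 3^2 = 132
Projection coefficient = 89/132 = 0.6742

0.6742


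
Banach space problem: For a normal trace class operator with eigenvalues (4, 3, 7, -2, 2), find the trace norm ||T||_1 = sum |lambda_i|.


For a normal operator, singular values equal |eigenvalues|.
Trace norm = sum |lambda_i| = 4 + 3 + 7 + 2 + 2
= 18

18


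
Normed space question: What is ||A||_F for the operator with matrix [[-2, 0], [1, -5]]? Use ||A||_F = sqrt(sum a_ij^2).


||A||_F^2 = sum a_ij^2
= (-2)^2 + 0^2 + 1^2 + (-5)^2
= 4 + 0 + 1 + 25 = 30
||A||_F = sqrt(30) = 5.4772

5.4772


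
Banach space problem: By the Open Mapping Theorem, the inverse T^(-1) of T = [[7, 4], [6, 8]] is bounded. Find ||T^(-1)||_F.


det(T) = 7*8 - 4*6 = 32
T^(-1) = (1/32) * [[8, -4], [-6, 7]] = [[0.2500, -0.1250], [-0.1875, 0.2188]]
||T^(-1)||_F^2 = 0.2500^2 + (-0.1250)^2 + (-0.1875)^2 + 0.2188^2 = 0.1611
||T^(-1)||_F = sqrt(0.1611) = 0.4014

0.4014


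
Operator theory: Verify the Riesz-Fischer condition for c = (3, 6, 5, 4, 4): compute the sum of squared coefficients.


sum |c_n|^2 = 3^2 + 6^2 + 5^2 + 4^2 + 4^2
= 9 + 36 + 25 + 16 + 16
= 102

102


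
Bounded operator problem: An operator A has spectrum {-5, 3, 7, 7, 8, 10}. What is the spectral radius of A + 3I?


Spectrum of A + 3I = {-2, 6, 10, 10, 11, 13}
Spectral radius = max |lambda| over the shifted spectrum
= max(2, 6, 10, 10, 11, 13) = 13

13


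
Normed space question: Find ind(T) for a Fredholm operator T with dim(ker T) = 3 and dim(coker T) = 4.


The Fredholm index is defined as ind(T) = dim(ker T) - dim(coker T)
= 3 - 4
= -1

-1


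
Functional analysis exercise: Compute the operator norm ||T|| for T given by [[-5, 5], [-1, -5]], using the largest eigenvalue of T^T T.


A^T A = [[26, -20], [-20, 50]]
trace(A^T A) = 76, det(A^T A) = 900
discriminant = 76^2 - 4*900 = 2176
Largest eigenvalue of A^T A = (trace + sqrt(disc))/2 = 61.3238
||T|| = sqrt(61.3238) = 7.8310

7.8310


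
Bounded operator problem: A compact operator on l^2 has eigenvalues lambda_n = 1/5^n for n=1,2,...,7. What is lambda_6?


The eigenvalue formula gives lambda_6 = 1/5^6
= 1/15625
= 6.4000e-05

6.4000e-05


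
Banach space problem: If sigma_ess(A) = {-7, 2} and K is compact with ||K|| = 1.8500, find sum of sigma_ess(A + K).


By Weyl's theorem, the essential spectrum is invariant under compact perturbations.
sigma_ess(A + K) = sigma_ess(A) = {-7, 2}
Sum = -7 + 2 = -5

-5


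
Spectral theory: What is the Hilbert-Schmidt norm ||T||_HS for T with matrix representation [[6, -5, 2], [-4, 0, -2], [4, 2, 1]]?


The Hilbert-Schmidt norm is sqrt(sum of squares of all entries).
Sum of squares = 6^2 + (-5)^2 + 2^2 + (-4)^2 + 0^2 + (-2)^2 + 4^2 + 2^2 + 1^2
= 36 + 25 + 4 + 16 + 0 + 4 + 16 + 4 + 1 = 106
||T||_HS = sqrt(106) = 10.2956

10.2956


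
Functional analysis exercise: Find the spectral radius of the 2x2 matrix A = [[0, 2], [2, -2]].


For a 2x2 matrix, eigenvalues satisfy lambda^2 - (trace)*lambda + det = 0
trace = 0 + -2 = -2
det = 0*-2 - 2*2 = -4
discriminant = (-2)^2 - 4*(-4) = 20
spectral radius = max |eigenvalue| = 3.2361

3.2361


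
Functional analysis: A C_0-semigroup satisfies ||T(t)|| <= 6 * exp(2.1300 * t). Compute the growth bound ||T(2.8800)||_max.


||T(2.8800)|| <= 6 * exp(2.1300 * 2.8800)
= 6 * exp(6.1344)
= 6 * 461.4621
= 2768.7728

2768.7728


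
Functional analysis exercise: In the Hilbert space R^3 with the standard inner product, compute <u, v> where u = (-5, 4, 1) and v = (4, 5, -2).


Computing the standard inner product <u, v> = sum u_i * v_i
= -5*4 + 4*5 + 1*-2
= -20 + 20 + -2
= -2

-2


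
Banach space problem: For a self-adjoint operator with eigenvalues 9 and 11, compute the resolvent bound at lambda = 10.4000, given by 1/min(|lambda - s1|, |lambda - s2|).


dist(10.4000, {9, 11}) = min(|10.4000 - 9|, |10.4000 - 11|)
= min(1.4000, 0.6000) = 0.6000
Resolvent bound = 1/0.6000 = 1.6667

1.6667


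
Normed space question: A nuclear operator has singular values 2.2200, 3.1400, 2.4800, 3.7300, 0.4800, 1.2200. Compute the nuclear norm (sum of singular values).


The nuclear norm is the sum of all singular values.
||T||_1 = 2.2200 + 3.1400 + 2.4800 + 3.7300 + 0.4800 + 1.2200
= 13.2700

13.2700


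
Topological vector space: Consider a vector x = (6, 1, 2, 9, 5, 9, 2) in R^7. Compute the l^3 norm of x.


The l^3 norm = (sum |x_i|^3)^(1/3)
Sum of 3th powers = 216 + 1 + 8 + 729 + 125 + 729 + 8 = 1816
||x||_3 = (1816)^(1/3) = 12.2003

12.2003


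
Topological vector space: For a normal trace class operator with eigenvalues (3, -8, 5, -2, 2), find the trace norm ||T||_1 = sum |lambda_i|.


For a normal operator, singular values equal |eigenvalues|.
Trace norm = sum |lambda_i| = 3 + 8 + 5 + 2 + 2
= 20

20


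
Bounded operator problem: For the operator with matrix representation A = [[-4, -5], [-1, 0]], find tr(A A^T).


trace(A * A^T) = sum of squares of all entries
= (-4)^2 + (-5)^2 + (-1)^2 + 0^2
= 16 + 25 + 1 + 0
= 42

42


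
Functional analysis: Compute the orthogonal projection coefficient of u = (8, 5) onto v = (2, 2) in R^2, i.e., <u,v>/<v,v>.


Computing <u,v> = 8*2 + 5*2 = 26
Computing <v,v> = 2^2 + 2^2 = 8
Projection coefficient = 26/8 = 3.2500

3.2500


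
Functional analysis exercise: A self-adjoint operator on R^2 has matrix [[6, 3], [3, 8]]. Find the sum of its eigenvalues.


For a self-adjoint (symmetric) matrix, the eigenvalues are real.
The sum of eigenvalues equals the trace of the matrix.
trace = 6 + 8 = 14

14


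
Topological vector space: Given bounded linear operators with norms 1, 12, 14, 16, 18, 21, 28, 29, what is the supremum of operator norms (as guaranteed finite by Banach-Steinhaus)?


By the Uniform Boundedness Principle, the supremum of norms is finite.
sup_k ||T_k|| = max(1, 12, 14, 16, 18, 21, 28, 29) = 29

29


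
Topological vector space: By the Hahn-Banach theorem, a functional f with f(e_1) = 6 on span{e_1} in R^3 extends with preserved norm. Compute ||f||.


The norm of f is given by ||f|| = sup_{||x||=1} |f(x)|.
On span{e_1}, ||e_1|| = 1, so ||f|| = |f(e_1)| / ||e_1||
= |6| / 1 = 6.0000

6.0000


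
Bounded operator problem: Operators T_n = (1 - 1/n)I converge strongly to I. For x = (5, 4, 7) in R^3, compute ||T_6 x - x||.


T_6 x - x = (1 - 1/6)x - x = -x/6
||x|| = sqrt(90) = 9.4868
||T_6 x - x|| = ||x||/6 = 9.4868/6 = 1.5811

1.5811


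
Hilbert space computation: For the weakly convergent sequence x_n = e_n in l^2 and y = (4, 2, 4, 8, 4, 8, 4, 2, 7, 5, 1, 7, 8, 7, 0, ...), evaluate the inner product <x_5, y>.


x_5 = e_5 is the standard basis vector with 1 in position 5.
<x_5, y> = y_5 = 4
As n -> infinity, <x_n, y> -> 0, confirming weak convergence of (x_n) to 0.

4


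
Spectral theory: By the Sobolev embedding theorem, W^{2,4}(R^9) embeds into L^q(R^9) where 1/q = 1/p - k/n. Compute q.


Using the Sobolev embedding formula: 1/q = 1/p - k/n
1/q = 1/4 - 2/9 = 1/36
q = 1/(1/36) = 36

36.0000


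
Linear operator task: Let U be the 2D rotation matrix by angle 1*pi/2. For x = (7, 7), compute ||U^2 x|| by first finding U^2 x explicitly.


U is a rotation by theta = 1*pi/2
U^2 = rotation by 2*theta = 2*pi/2
cos(2*pi/2) = -1.0000, sin(2*pi/2) = 0.0000
U^2 x = (-1.0000 * 7 - 0.0000 * 7, 0.0000 * 7 + -1.0000 * 7)
= (-7.0000, -7.0000)
||U^2 x|| = sqrt((-7.0000)^2 + (-7.0000)^2) = sqrt(98.0000) = 9.8995

9.8995


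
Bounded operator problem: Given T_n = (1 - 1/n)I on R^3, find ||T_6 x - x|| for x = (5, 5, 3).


T_6 x - x = (1 - 1/6)x - x = -x/6
||x|| = sqrt(59) = 7.6811
||T_6 x - x|| = ||x||/6 = 7.6811/6 = 1.2802

1.2802


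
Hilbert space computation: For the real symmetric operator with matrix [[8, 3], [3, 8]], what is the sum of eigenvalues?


For a self-adjoint (symmetric) matrix, the eigenvalues are real.
The sum of eigenvalues equals the trace of the matrix.
trace = 8 + 8 = 16

16


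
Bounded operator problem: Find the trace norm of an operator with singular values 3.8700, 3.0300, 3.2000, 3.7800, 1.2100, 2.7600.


The nuclear norm is the sum of all singular values.
||T||_1 = 3.8700 + 3.0300 + 3.2000 + 3.7800 + 1.2100 + 2.7600
= 17.8500

17.8500


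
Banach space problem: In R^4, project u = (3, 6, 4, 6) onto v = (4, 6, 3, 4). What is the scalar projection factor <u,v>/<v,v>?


Computing <u,v> = 3*4 + 6*6 + 4*3 + 6*4 = 84
Computing <v,v> = 4^2 + 6^2 + 3^2 + 4^2 = 77
Projection coefficient = 84/77 = 1.0909

1.0909


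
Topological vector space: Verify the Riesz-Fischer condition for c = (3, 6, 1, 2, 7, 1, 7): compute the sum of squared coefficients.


sum |c_n|^2 = 3^2 + 6^2 + 1^2 + 2^2 + 7^2 + 1^2 + 7^2
= 9 + 36 + 1 + 4 + 49 + 1 + 49
= 149

149


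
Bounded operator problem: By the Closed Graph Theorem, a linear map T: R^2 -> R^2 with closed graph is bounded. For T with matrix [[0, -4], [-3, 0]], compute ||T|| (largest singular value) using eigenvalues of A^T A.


A^T A = [[9, 0], [0, 16]]
trace(A^T A) = 25, det(A^T A) = 144
discriminant = 25^2 - 4*144 = 49
Largest eigenvalue of A^T A = (trace + sqrt(disc))/2 = 16.0000
||T|| = sqrt(16.0000) = 4.0000

4.0000


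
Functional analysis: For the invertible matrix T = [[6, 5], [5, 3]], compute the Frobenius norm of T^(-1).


det(T) = 6*3 - 5*5 = -7
T^(-1) = (1/-7) * [[3, -5], [-5, 6]] = [[-0.4286, 0.7143], [0.7143, -0.8571]]
||T^(-1)||_F^2 = (-0.4286)^2 + 0.7143^2 + 0.7143^2 + (-0.8571)^2 = 1.9388
||T^(-1)||_F = sqrt(1.9388) = 1.3924

1.3924


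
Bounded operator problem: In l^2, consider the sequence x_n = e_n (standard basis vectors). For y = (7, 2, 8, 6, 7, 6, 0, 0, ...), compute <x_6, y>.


x_6 = e_6 is the standard basis vector with 1 in position 6.
<x_6, y> = y_6 = 6
As n -> infinity, <x_n, y> -> 0, confirming weak convergence of (x_n) to 0.

6


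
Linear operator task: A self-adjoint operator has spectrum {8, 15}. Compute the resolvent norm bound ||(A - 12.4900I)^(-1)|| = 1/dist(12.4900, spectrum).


dist(12.4900, {8, 15}) = min(|12.4900 - 8|, |12.4900 - 15|)
= min(4.4900, 2.5100) = 2.5100
Resolvent bound = 1/2.5100 = 0.3984

0.3984


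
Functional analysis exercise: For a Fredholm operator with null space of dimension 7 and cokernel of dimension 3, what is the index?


The Fredholm index is defined as ind(T) = dim(ker T) - dim(coker T)
= 7 - 3
= 4

4


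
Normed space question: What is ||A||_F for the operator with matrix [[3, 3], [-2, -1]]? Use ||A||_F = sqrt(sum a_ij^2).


||A||_F^2 = sum a_ij^2
= 3^2 + 3^2 + (-2)^2 + (-1)^2
= 9 + 9 + 4 + 1 = 23
||A||_F = sqrt(23) = 4.7958

4.7958


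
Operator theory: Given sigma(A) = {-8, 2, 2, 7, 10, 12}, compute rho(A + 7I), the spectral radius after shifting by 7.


Spectrum of A + 7I = {-1, 9, 9, 14, 17, 19}
Spectral radius = max |lambda| over the shifted spectrum
= max(1, 9, 9, 14, 17, 19) = 19

19


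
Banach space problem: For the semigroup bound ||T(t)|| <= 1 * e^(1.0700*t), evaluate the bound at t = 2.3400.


||T(2.3400)|| <= 1 * exp(1.0700 * 2.3400)
= 1 * exp(2.5038)
= 1 * 12.2289
= 12.2289

12.2289


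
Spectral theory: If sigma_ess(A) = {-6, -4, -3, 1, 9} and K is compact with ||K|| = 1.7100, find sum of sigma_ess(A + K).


By Weyl's theorem, the essential spectrum is invariant under compact perturbations.
sigma_ess(A + K) = sigma_ess(A) = {-6, -4, -3, 1, 9}
Sum = -6 + -4 + -3 + 1 + 9 = -3

-3


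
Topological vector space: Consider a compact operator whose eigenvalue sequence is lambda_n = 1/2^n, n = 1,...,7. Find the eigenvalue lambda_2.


The eigenvalue formula gives lambda_2 = 1/2^2
= 1/4
= 0.2500

0.2500


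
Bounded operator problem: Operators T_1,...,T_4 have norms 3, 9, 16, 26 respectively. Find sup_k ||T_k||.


By the Uniform Boundedness Principle, the supremum of norms is finite.
sup_k ||T_k|| = max(3, 9, 16, 26) = 26

26


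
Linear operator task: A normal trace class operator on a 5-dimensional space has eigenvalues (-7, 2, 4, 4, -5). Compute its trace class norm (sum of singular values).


For a normal operator, singular values equal |eigenvalues|.
Trace norm = sum |lambda_i| = 7 + 2 + 4 + 4 + 5
= 22

22


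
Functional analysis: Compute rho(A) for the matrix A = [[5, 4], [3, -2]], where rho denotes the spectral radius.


For a 2x2 matrix, eigenvalues satisfy lambda^2 - (trace)*lambda + det = 0
trace = 5 + -2 = 3
det = 5*-2 - 4*3 = -22
discriminant = 3^2 - 4*(-22) = 97
spectral radius = max |eigenvalue| = 6.4244

6.4244


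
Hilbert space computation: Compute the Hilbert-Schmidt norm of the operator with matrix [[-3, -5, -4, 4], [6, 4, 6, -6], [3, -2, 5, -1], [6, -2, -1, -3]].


The Hilbert-Schmidt norm is sqrt(sum of squares of all entries).
Sum of squares = (-3)^2 + (-5)^2 + (-4)^2 + 4^2 + 6^2 + 4^2 + 6^2 + (-6)^2 + 3^2 + (-2)^2 + 5^2 + (-1)^2 + 6^2 + (-2)^2 + (-1)^2 + (-3)^2
= 9 + 25 + 16 + 16 + 36 + 16 + 36 + 36 + 9 + 4 + 25 + 1 + 36 + 4 + 1 + 9 = 279
||T||_HS = sqrt(279) = 16.7033

16.7033


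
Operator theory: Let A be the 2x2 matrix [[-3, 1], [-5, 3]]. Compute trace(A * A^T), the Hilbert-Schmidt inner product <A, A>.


trace(A * A^T) = sum of squares of all entries
= (-3)^2 + 1^2 + (-5)^2 + 3^2
= 9 + 1 + 25 + 9
= 44

44


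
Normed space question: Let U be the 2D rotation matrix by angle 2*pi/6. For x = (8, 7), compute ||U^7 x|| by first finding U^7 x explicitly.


U is a rotation by theta = 2*pi/6
U^7 = rotation by 7*theta = 14*pi/6 = 2*pi/6 (mod 2*pi)
cos(2*pi/6) = 0.5000, sin(2*pi/6) = 0.8660
U^7 x = (0.5000 * 8 - 0.8660 * 7, 0.8660 * 8 + 0.5000 * 7)
= (-2.0622, 10.4282)
||U^7 x|| = sqrt((-2.0622)^2 + 10.4282^2) = sqrt(113.0000) = 10.6301

10.6301


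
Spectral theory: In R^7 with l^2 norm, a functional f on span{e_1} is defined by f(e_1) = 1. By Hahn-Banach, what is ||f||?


The norm of f is given by ||f|| = sup_{||x||=1} |f(x)|.
On span{e_1}, ||e_1|| = 1, so ||f|| = |f(e_1)| / ||e_1||
= |1| / 1 = 1.0000

1.0000


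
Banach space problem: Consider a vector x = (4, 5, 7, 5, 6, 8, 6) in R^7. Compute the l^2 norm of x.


The l^2 norm = (sum |x_i|^2)^(1/2)
Sum of 2th powers = 16 + 25 + 49 + 25 + 36 + 64 + 36 = 251
||x||_2 = (251)^(1/2) = 15.8430

15.8430


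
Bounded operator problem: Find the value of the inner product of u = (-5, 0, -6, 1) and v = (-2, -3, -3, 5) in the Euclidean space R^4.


Computing the standard inner product <u, v> = sum u_i * v_i
= -5*-2 + 0*-3 + -6*-3 + 1*5
= 10 + 0 + 18 + 5
= 33

33


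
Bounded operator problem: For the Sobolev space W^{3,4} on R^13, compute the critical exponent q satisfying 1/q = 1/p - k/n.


Using the Sobolev embedding formula: 1/q = 1/p - k/n
1/q = 1/4 - 3/13 = 1/52
q = 1/(1/52) = 52

52.0000


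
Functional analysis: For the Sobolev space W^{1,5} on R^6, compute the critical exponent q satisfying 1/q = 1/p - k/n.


Using the Sobolev embedding formula: 1/q = 1/p - k/n
1/q = 1/5 - 1/6 = 1/30
q = 1/(1/30) = 30

30.0000


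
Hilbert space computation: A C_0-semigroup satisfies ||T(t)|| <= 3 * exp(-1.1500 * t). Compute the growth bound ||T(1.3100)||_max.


||T(1.3100)|| <= 3 * exp(-1.1500 * 1.3100)
= 3 * exp(-1.5065)
= 3 * 0.2217
= 0.6651

0.6651


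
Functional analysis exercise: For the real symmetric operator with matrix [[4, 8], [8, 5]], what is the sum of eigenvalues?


For a self-adjoint (symmetric) matrix, the eigenvalues are real.
The sum of eigenvalues equals the trace of the matrix.
trace = 4 + 5 = 9

9


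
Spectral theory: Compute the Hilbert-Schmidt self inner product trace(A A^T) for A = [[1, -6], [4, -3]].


trace(A * A^T) = sum of squares of all entries
= 1^2 + (-6)^2 + 4^2 + (-3)^2
= 1 + 36 + 16 + 9
= 62

62


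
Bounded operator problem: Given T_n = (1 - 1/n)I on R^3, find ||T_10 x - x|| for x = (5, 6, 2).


T_10 x - x = (1 - 1/10)x - x = -x/10
||x|| = sqrt(65) = 8.0623
||T_10 x - x|| = ||x||/10 = 8.0623/10 = 0.8062

0.8062


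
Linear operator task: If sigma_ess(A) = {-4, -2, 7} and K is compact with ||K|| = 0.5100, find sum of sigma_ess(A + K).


By Weyl's theorem, the essential spectrum is invariant under compact perturbations.
sigma_ess(A + K) = sigma_ess(A) = {-4, -2, 7}
Sum = -4 + -2 + 7 = 1

1


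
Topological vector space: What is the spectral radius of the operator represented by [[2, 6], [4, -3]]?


For a 2x2 matrix, eigenvalues satisfy lambda^2 - (trace)*lambda + det = 0
trace = 2 + -3 = -1
det = 2*-3 - 6*4 = -30
discriminant = (-1)^2 - 4*(-30) = 121
spectral radius = max |eigenvalue| = 6.0000

6.0000


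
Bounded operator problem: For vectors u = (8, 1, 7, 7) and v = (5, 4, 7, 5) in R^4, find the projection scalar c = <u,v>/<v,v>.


Computing <u,v> = 8*5 + 1*4 + 7*7 + 7*5 = 128
Computing <v,v> = 5^2 + 4^2 + 7^2 + 5^2 = 115
Projection coefficient = 128/115 = 1.1130

1.1130
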